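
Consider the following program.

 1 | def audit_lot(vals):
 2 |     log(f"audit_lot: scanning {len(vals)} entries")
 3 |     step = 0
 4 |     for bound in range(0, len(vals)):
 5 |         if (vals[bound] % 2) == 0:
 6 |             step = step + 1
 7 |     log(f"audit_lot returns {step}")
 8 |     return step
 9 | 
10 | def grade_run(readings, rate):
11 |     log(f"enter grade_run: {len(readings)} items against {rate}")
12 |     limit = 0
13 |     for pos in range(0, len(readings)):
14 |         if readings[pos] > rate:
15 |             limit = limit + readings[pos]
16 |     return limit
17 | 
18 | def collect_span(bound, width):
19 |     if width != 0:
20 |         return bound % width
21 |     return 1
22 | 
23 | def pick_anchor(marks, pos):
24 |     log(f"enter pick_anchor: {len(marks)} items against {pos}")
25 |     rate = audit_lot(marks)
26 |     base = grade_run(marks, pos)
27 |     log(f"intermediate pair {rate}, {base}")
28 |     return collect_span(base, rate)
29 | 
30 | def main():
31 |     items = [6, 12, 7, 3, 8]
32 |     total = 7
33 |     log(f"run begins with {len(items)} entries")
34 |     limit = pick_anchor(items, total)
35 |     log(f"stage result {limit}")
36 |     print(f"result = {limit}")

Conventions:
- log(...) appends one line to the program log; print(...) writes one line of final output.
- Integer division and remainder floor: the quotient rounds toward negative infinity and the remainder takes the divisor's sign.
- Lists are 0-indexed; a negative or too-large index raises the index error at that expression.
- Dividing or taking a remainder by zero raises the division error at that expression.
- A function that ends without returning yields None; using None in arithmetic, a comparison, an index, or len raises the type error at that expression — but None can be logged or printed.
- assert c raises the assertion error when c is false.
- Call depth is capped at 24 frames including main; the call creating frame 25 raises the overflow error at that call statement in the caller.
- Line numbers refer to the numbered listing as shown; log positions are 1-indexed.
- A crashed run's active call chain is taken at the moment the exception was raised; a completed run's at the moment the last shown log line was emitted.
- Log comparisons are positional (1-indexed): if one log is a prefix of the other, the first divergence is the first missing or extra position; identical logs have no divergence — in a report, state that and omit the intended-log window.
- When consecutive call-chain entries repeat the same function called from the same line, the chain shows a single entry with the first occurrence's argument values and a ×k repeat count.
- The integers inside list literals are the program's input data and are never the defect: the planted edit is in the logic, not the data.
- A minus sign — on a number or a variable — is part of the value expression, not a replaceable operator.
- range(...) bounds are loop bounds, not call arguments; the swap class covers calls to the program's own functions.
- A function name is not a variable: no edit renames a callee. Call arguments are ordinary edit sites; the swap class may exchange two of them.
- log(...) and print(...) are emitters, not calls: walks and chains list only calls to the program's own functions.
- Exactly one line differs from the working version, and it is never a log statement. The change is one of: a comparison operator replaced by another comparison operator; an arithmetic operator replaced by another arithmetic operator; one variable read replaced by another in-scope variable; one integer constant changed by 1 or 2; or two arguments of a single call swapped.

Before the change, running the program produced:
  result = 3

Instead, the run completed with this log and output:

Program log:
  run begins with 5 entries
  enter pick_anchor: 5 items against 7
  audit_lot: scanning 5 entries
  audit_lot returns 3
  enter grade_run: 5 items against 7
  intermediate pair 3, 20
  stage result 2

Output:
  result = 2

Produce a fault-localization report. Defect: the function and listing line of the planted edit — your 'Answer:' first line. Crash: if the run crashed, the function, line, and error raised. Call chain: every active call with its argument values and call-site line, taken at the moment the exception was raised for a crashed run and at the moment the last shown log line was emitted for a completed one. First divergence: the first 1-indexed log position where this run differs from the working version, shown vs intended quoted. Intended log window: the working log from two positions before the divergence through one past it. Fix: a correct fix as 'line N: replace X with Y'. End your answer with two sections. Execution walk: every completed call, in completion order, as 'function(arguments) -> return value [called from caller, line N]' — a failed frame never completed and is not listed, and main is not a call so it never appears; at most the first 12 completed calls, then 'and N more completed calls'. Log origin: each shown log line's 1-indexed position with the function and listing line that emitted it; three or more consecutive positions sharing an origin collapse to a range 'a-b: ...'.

Answer: the defect is in pick_anchor at line 28.
Core observation: Position 7 is the first bad log line: 'stage result 2' should read 'stage result 3'.
Call chain: main.
First divergence: position 7 — the shown line 'stage result 2' should read 'stage result 3'.
Intended log window:
  5: enter grade_run: 5 items against 7
  6: intermediate pair 3, 20
  7: stage result 3
Execution walk:
  audit_lot([6, 12, 7, 3, 8]) -> 3  [called from pick_anchor, line 25]
  grade_run([6, 12, 7, 3, 8], 7) -> 20  [called from pick_anchor, line 26]
  collect_span(20, 3) -> 2  [called from pick_anchor, line 28]
  pick_anchor([6, 12, 7, 3, 8], 7) -> 2  [called from main, line 34]
Log origins:
  1: from main, line 33
  2: from pick_anchor, line 24
  3: from audit_lot, line 2
  4: from audit_lot, line 7
  5: from grade_run, line 11
  6: from pick_anchor, line 27
  7: from main, line 35
A correct fix: line 28: replace `collect_span(base, rate)` with `collect_span(rate, base)`.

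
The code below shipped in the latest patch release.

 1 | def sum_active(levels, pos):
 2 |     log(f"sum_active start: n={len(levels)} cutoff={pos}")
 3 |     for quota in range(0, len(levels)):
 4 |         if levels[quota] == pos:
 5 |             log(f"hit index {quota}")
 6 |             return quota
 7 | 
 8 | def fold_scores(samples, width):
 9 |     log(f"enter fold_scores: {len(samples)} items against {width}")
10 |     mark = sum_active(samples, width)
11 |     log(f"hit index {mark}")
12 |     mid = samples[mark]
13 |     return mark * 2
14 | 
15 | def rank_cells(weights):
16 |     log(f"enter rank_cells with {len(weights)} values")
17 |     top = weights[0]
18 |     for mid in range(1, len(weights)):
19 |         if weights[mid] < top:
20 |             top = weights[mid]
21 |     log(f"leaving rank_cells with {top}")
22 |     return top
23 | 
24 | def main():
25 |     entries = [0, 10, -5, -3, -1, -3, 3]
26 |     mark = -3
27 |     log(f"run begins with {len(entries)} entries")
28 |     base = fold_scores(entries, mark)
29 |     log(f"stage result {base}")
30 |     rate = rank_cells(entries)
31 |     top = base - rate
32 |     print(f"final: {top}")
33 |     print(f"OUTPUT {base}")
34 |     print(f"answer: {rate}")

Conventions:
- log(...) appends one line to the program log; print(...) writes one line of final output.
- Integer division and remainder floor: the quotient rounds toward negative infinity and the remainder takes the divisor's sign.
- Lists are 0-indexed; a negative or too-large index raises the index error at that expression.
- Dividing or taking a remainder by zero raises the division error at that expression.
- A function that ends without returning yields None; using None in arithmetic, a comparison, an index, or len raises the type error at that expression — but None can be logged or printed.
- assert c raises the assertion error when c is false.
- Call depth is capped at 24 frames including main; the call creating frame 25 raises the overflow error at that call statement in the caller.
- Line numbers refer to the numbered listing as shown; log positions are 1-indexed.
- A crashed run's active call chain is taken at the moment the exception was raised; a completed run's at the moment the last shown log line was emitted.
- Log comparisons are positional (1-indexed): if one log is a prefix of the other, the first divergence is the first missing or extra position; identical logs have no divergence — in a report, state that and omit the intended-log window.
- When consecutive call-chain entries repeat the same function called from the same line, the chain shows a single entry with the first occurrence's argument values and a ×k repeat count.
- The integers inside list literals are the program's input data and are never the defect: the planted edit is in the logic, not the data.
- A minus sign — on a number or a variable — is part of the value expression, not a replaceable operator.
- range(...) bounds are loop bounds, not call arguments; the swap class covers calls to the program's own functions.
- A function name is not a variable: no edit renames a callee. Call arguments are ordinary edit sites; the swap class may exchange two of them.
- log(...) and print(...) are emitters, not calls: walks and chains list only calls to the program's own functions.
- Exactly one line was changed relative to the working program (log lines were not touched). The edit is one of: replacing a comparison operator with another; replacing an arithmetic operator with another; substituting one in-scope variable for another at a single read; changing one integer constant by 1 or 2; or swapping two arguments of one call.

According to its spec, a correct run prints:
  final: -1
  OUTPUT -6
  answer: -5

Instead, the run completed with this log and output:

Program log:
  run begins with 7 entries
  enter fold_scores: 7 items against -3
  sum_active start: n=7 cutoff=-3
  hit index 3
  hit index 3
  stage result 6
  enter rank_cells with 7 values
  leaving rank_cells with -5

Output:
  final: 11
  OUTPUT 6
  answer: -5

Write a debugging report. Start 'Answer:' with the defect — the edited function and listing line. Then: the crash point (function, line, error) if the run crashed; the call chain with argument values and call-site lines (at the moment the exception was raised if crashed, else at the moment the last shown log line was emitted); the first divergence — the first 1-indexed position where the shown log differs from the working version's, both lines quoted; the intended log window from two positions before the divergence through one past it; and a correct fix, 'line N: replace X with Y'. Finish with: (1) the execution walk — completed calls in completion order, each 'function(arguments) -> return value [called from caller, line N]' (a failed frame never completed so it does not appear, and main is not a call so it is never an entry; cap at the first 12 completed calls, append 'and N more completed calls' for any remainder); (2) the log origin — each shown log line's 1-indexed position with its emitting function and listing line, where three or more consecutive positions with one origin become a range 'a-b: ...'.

Answer: the defect is in fold_scores at line 13.
Key fact: The log first diverges at position 6: the faulty run prints 'stage result 6' where the working version prints 'stage result -6'.
Call chain: main -> rank_cells([0, 10, -5, -3, -1, -3, 3]) (called at line 30).
First divergence: position 6 — shown 'stage result 6', intended 'stage result -6'.
Intended log window:
  4: hit index 3
  5: hit index 3
  6: stage result -6
  7: enter rank_cells with 7 values
Execution walk:
  sum_active([0, 10, -5, -3, -1, -3, 3], -3) -> 3  [called from fold_scores, line 10]
  fold_scores([0, 10, -5, -3, -1, -3, 3], -3) -> 6  [called from main, line 28]
  rank_cells([0, 10, -5, -3, -1, -3, 3]) -> -5  [called from main, line 30]
Log origins:
  1 — main, line 27
  2 — fold_scores, line 9
  3 — sum_active, line 2
  4 — sum_active, line 5
  5 — fold_scores, line 11
  6 — main, line 29
  7 — rank_cells, line 16
  8 — rank_cells, line 21
A correct fix: line 13: replace `mark` with `mid`.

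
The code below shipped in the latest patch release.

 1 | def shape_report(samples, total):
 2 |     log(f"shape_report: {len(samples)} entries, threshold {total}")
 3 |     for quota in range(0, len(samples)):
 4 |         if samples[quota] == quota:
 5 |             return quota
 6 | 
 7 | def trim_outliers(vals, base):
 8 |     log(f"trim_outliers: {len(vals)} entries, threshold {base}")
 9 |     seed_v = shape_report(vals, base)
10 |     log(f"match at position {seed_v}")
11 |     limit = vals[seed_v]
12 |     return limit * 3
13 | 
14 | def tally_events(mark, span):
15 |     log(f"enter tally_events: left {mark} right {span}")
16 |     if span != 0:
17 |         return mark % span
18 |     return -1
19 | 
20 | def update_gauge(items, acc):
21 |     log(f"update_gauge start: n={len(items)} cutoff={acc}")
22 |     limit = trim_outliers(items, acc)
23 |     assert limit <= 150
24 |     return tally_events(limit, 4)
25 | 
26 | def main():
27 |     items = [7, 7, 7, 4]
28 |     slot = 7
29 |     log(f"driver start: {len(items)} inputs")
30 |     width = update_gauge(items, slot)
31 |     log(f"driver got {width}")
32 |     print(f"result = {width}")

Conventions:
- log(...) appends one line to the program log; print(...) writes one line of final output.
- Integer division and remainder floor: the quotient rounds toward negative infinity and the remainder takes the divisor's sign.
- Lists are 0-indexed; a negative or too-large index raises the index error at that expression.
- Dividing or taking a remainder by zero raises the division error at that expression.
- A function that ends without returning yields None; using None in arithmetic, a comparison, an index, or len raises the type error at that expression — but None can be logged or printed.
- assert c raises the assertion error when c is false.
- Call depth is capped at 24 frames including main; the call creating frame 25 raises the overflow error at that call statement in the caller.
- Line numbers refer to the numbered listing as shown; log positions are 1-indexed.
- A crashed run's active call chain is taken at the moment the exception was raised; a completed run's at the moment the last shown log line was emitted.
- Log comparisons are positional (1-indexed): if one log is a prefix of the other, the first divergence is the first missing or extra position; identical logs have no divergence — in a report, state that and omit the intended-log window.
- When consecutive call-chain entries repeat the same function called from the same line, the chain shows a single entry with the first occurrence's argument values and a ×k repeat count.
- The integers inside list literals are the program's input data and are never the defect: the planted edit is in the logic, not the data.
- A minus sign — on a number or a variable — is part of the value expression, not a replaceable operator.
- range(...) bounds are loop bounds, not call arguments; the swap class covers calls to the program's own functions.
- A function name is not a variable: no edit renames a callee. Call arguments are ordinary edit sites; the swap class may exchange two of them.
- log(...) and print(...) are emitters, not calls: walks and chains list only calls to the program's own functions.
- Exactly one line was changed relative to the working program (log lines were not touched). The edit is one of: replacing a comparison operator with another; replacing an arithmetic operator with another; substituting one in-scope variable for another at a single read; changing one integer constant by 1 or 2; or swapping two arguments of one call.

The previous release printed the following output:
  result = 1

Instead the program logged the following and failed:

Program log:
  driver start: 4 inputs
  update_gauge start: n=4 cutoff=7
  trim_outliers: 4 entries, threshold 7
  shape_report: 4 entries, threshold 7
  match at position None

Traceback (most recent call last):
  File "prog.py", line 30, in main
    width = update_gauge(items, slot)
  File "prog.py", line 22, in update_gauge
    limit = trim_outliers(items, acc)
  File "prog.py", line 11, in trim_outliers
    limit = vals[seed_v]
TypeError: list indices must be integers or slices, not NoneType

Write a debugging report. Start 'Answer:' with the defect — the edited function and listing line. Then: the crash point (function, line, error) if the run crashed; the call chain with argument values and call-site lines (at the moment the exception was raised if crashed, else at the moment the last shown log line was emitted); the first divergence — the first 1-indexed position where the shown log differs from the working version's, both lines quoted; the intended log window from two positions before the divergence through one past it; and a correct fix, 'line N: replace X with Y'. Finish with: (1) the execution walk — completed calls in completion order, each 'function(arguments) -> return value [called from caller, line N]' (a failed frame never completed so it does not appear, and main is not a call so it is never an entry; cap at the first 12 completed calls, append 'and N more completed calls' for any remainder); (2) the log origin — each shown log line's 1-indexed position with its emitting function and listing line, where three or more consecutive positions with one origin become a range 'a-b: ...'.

Answer: the defect is in shape_report at line 4.
The tell: At log position 5 the runs split — shown 'match at position None', but the working version logs 'match at position 0'.
Crash: trim_outliers, line 11, TypeError.
Call chain: main -> update_gauge([7, 7, 7, 4], 7) (called at line 30) -> trim_outliers([7, 7, 7, 4], 7) (called at line 22).
First divergence: position 5 — shown 'match at position None', intended 'match at position 0'.
Intended log window:
  3: trim_outliers: 4 entries, threshold 7
  4: shape_report: 4 entries, threshold 7
  5: match at position 0
  6: enter tally_events: left 21 right 4
Execution walk:
  shape_report([7, 7, 7, 4], 7) -> None  [called from trim_outliers, line 9]
Log origins:
  1: emitted by main (line 29)
  2: emitted by update_gauge (line 21)
  3: emitted by trim_outliers (line 8)
  4: emitted by shape_report (line 2)
  5: emitted by trim_outliers (line 10)
A correct fix: line 4: replace `samples[quota] == quota` with `samples[quota] == total`.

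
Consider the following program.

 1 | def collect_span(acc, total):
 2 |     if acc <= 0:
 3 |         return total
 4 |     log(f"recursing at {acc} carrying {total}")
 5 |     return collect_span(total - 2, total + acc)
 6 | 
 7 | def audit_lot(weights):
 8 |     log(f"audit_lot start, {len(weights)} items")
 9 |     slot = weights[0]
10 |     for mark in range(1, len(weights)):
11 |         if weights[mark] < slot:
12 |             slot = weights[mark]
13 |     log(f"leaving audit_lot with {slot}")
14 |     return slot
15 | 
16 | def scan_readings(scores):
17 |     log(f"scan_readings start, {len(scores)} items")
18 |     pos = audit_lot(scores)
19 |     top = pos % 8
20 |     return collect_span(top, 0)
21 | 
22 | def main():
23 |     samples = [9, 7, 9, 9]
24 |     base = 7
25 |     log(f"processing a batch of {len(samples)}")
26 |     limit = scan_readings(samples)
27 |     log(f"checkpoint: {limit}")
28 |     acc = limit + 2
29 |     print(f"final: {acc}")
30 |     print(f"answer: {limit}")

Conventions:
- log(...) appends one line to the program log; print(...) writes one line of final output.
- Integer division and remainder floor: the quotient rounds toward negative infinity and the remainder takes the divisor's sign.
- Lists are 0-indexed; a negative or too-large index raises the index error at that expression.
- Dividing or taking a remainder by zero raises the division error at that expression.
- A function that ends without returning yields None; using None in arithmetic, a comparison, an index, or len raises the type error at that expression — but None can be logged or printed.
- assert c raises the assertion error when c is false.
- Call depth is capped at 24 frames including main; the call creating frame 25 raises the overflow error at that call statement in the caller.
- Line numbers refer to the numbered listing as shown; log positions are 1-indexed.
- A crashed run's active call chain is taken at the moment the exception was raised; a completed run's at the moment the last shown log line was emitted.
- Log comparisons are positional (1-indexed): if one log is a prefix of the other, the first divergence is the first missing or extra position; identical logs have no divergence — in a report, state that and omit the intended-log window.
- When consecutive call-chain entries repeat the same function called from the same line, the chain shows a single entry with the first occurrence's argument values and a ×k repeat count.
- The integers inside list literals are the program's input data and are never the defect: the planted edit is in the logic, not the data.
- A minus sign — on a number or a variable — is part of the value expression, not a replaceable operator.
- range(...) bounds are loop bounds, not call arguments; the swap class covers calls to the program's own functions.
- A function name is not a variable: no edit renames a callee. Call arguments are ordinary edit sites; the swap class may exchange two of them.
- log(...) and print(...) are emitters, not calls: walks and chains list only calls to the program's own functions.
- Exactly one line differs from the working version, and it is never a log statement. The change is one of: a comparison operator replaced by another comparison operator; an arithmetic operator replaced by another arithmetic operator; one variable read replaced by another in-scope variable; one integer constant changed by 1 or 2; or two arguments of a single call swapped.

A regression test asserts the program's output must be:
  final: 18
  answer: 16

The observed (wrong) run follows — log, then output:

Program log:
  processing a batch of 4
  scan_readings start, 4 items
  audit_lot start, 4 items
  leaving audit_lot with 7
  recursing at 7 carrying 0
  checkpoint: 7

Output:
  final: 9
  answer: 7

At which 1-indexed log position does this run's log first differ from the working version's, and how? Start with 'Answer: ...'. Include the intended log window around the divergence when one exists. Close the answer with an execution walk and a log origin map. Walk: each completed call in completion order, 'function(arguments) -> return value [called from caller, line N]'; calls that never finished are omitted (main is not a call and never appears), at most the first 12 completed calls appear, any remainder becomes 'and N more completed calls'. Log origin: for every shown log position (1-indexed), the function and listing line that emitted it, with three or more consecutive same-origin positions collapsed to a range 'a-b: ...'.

Answer: position 6; shown 'checkpoint: 7' vs intended 'recursing at 5 carrying 7'.
Intended log window:
  4: leaving audit_lot with 7
  5: recursing at 7 carrying 0
  6: recursing at 5 carrying 7
  7: recursing at 3 carrying 12
Execution walk:
  audit_lot([9, 7, 9, 9]) -> 7  [called from scan_readings, line 18]
  collect_span(-2, 7) -> 7  [called from collect_span, line 5]
  collect_span(7, 0) -> 7  [called from scan_readings, line 20]
  scan_readings([9, 7, 9, 9]) -> 7  [called from main, line 26]
Origin of each log line:
  1: from main, line 25
  2: from scan_readings, line 17
  3: from audit_lot, line 8
  4: from audit_lot, line 13
  5: from collect_span, line 4
  6: from main, line 27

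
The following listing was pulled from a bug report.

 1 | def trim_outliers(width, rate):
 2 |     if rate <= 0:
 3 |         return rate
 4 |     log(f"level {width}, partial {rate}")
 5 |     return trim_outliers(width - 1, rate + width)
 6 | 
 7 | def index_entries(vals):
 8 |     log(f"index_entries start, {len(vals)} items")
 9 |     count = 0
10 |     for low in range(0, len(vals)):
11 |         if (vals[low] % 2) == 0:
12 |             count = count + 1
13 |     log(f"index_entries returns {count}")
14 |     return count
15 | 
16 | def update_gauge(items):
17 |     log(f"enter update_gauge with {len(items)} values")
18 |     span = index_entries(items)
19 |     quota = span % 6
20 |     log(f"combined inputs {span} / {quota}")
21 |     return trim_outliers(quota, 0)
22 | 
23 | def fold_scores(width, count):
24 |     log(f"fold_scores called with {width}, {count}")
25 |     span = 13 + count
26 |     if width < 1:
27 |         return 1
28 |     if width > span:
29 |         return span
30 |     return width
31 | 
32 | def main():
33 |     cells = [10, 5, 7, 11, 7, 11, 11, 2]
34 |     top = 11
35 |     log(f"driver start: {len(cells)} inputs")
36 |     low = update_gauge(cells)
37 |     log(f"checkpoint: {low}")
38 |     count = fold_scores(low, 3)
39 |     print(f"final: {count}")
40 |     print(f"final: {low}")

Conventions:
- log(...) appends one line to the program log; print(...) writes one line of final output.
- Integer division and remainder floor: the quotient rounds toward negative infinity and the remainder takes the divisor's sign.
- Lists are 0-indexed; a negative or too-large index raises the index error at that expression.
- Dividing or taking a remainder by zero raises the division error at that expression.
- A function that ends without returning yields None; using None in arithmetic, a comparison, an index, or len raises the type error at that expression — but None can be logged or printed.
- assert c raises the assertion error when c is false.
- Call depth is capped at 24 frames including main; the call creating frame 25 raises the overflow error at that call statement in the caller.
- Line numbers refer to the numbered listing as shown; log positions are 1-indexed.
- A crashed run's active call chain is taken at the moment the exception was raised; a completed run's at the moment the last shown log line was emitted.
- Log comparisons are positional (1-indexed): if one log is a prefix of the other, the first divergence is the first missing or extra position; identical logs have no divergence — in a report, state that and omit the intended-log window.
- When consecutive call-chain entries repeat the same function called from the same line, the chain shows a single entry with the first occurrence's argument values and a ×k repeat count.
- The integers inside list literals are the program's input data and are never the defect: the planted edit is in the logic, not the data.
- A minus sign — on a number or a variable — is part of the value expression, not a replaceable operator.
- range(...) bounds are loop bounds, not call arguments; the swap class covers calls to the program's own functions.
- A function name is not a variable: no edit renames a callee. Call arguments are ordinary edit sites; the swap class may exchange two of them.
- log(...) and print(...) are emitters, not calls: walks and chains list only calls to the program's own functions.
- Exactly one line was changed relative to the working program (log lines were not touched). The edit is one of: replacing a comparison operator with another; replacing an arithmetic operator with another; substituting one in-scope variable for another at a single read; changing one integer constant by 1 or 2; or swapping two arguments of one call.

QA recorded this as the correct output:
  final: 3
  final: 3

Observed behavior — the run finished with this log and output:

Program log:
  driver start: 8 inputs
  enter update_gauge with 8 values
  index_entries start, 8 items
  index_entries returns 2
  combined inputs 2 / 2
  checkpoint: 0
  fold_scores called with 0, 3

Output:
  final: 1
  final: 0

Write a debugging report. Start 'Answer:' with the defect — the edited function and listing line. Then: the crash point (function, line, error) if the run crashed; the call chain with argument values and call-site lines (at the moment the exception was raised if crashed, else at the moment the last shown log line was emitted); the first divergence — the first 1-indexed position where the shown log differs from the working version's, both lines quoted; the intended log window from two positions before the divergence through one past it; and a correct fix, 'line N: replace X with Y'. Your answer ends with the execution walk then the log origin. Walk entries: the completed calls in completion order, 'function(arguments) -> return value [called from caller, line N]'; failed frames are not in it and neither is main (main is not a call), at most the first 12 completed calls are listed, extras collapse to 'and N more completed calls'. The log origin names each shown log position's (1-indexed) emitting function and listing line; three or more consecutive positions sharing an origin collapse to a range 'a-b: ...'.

Answer: the defect is in trim_outliers at line 2.
Key observation: Position 6 is the first bad log line: 'checkpoint: 0' should read 'level 2, partial 0'.
Call chain: main -> fold_scores(0, 3) (called at line 38).
First divergence: position 6; shown 'checkpoint: 0' vs intended 'level 2, partial 0'.
Intended log window:
  4: index_entries returns 2
  5: combined inputs 2 / 2
  6: level 2, partial 0
  7: level 1, partial 2
Execution walk:
  index_entries([10, 5, 7, 11, 7, 11, 11, 2]) -> 2  [called from update_gauge, line 18]
  trim_outliers(2, 0) -> 0  [called from update_gauge, line 21]
  update_gauge([10, 5, 7, 11, 7, 11, 11, 2]) -> 0  [called from main, line 36]
  fold_scores(0, 3) -> 1  [called from main, line 38]
Origin of each log line:
  1: logged in main at line 35
  2: logged in update_gauge at line 17
  3: logged in index_entries at line 8
  4: logged in index_entries at line 13
  5: logged in update_gauge at line 20
  6: logged in main at line 37
  7: logged in fold_scores at line 24
A correct fix: line 2: replace `rate` with `width`.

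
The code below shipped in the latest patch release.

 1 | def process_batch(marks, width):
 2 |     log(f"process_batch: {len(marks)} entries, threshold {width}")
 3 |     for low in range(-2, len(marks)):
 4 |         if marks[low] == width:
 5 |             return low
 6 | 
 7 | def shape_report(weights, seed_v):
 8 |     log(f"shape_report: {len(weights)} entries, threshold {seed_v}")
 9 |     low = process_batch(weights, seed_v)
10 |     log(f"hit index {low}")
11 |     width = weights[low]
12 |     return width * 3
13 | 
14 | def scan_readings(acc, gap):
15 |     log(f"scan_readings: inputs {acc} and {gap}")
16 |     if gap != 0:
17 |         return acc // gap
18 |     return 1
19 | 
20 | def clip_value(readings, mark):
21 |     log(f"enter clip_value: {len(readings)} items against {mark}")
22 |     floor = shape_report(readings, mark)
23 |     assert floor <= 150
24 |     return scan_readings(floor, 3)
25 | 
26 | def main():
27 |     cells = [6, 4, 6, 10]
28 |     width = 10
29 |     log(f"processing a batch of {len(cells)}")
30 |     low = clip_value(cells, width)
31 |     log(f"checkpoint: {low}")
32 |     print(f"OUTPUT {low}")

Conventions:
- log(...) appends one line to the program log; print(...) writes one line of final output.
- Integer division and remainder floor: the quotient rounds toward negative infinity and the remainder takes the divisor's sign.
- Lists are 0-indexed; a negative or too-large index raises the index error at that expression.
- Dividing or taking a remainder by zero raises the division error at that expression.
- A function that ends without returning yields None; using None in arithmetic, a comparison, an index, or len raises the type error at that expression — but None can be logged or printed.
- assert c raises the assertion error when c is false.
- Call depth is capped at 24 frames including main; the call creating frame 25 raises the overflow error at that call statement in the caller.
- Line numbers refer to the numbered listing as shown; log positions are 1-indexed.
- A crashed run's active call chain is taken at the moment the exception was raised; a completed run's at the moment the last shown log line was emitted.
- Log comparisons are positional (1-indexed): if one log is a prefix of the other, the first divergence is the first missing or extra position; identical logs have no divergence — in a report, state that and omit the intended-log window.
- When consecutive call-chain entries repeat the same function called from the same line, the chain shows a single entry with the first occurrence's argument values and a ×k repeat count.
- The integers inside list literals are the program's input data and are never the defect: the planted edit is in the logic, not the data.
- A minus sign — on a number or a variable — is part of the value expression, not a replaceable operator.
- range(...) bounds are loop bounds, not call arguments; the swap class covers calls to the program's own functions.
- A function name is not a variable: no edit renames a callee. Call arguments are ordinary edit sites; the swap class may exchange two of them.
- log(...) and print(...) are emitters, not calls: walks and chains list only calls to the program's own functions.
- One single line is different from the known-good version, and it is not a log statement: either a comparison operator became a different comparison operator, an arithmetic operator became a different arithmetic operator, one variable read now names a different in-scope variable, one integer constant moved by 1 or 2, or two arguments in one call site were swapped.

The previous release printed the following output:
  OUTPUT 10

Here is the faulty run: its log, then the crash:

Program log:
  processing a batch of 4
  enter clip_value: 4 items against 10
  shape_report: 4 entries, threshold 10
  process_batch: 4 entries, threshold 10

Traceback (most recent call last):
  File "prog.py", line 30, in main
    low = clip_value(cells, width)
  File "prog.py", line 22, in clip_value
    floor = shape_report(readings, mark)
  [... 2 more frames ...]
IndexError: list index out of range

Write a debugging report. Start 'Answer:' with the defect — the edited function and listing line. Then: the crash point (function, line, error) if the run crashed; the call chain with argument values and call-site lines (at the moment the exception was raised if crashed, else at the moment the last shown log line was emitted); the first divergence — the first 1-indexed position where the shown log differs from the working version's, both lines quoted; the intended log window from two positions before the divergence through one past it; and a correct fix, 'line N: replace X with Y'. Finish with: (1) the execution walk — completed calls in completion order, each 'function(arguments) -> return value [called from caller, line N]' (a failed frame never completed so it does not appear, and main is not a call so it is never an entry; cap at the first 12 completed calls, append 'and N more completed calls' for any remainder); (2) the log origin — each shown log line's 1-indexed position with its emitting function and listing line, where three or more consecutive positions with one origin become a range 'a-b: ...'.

Answer: the defect is in process_batch at line 3.
Core observation: After 4 matching log lines the faulty run goes silent, while the working version continues with 'hit index 3'.
Crash: process_batch, line 4, IndexError.
Call chain: main -> clip_value([6, 4, 6, 10], 10) (called at line 30) -> shape_report([6, 4, 6, 10], 10) (called at line 22) -> process_batch([6, 4, 6, 10], 10) (called at line 9).
First divergence: position 5; the shown log stops at 4 lines while the working version next logs 'hit index 3'.
Intended log window:
  3: shape_report: 4 entries, threshold 10
  4: process_batch: 4 entries, threshold 10
  5: hit index 3
  6: scan_readings: inputs 30 and 3
Execution walk:
  (no call completed)
Origin of each log line:
  1: from main, line 29
  2: from clip_value, line 21
  3: from shape_report, line 8
  4: from process_batch, line 2
A correct fix: line 3: replace `-2` with `0`.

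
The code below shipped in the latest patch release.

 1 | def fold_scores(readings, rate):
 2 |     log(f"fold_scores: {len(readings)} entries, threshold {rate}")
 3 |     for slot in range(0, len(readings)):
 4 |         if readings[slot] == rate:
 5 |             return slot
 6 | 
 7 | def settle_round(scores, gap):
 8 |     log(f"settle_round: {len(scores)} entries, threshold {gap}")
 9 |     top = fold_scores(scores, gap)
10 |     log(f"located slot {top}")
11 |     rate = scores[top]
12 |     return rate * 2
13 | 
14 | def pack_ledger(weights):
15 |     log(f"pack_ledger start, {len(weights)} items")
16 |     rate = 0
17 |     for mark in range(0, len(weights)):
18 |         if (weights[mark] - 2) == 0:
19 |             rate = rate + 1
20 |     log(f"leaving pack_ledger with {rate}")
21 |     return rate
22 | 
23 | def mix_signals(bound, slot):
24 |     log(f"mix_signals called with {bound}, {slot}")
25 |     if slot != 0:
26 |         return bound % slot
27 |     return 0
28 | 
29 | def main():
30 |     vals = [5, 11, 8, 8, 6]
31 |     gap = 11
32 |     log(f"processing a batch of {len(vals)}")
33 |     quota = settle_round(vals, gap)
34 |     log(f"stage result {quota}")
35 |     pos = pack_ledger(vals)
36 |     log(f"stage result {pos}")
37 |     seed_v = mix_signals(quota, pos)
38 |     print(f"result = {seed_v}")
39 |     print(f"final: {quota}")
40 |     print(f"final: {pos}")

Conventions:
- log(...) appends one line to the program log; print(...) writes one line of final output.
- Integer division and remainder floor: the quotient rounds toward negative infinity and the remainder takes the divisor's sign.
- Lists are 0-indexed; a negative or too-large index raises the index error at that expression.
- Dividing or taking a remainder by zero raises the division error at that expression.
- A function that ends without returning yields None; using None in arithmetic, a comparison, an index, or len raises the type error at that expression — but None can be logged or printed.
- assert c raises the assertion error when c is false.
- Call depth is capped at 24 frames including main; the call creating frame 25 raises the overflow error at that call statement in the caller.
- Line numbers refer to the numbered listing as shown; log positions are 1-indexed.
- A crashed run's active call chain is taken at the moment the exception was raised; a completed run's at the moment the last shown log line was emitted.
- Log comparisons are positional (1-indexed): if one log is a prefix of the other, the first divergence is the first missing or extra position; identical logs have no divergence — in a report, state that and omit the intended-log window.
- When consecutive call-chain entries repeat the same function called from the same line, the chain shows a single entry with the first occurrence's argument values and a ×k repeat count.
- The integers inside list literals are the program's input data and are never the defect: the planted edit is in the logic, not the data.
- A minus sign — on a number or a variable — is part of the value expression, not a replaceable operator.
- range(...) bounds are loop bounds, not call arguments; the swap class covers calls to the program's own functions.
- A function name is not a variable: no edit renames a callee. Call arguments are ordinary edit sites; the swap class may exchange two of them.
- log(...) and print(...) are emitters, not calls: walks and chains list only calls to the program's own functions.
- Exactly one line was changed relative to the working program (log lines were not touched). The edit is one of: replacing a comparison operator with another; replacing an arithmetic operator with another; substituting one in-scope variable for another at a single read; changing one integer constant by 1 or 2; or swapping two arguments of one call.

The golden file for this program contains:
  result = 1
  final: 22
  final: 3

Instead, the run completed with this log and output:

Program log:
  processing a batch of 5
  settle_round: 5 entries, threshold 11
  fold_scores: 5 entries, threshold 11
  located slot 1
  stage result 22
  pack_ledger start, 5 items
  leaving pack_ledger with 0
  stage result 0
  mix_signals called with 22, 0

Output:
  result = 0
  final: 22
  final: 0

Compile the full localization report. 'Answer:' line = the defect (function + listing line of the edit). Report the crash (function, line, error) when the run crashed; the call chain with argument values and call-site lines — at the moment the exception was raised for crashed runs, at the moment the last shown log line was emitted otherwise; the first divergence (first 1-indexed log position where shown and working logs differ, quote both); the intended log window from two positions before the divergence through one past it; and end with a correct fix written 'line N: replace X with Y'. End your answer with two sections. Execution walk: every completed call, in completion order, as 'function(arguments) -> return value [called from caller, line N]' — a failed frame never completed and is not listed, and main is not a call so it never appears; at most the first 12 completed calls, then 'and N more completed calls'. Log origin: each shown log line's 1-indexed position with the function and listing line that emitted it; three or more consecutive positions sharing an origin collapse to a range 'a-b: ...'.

Answer: the defect is in pack_ledger at line 18.
The tell: At log position 7 the runs split — shown 'leaving pack_ledger with 0', but the working version logs 'leaving pack_ledger with 3'.
Call chain: main -> mix_signals(22, 0) (called at line 37).
First divergence: position 7 — shown 'leaving pack_ledger with 0', intended 'leaving pack_ledger with 3'.
Intended log window:
  5: stage result 22
  6: pack_ledger start, 5 items
  7: leaving pack_ledger with 3
  8: stage result 3
Execution walk:
  fold_scores([5, 11, 8, 8, 6], 11) -> 1  [called from settle_round, line 9]
  settle_round([5, 11, 8, 8, 6], 11) -> 22  [called from main, line 33]
  pack_ledger([5, 11, 8, 8, 6]) -> 0  [called from main, line 35]
  mix_signals(22, 0) -> 0  [called from main, line 37]
Origin of each log line:
  1 — main, line 32
  2 — settle_round, line 8
  3 — fold_scores, line 2
  4 — settle_round, line 10
  5 — main, line 34
  6 — pack_ledger, line 15
  7 — pack_ledger, line 20
  8 — main, line 36
  9 — mix_signals, line 24
A correct fix: line 18: replace `-` with `%`.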